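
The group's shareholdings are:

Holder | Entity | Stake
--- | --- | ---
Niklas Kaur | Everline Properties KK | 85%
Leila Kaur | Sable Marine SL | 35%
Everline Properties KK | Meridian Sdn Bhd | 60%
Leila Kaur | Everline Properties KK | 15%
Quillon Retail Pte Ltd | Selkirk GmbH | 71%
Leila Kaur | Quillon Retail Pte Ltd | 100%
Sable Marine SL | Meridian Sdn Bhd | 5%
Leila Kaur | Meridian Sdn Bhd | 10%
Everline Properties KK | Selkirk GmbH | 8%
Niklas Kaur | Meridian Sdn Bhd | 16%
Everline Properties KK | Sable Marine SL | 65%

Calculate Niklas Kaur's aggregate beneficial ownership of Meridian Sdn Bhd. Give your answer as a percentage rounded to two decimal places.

Niklas reaches Meridian along 3 paths.
Via Everline → Sable: 85% × 65% × 5% = 2.7625%.
Via Everline: 85% × 60% = 51%.
Direct stake: 16% = 16%.
Total: 2.7625% + 51% + 16% = 69.7625%.
Rounded: 69.76%.

69.76%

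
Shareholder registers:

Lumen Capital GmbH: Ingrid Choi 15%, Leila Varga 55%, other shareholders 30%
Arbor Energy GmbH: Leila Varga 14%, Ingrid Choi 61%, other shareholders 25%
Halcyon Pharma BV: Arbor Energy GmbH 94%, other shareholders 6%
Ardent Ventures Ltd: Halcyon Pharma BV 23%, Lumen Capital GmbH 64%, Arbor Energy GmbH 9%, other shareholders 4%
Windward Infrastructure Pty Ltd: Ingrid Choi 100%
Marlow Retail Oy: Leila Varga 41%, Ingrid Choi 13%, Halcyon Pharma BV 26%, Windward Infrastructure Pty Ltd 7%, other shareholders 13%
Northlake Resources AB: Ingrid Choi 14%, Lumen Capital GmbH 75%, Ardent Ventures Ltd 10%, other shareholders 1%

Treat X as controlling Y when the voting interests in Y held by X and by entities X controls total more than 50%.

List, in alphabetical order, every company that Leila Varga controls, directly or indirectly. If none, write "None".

Ardent Ventures Ltd, Lumen Capital GmbH, Northlake Resources AB

Leila holds 55% of Lumen, so Leila controls Lumen.
Lumen holds 64% of Ardent, so Leila controls Ardent.
Lumen and Ardent together hold 75% + 10% = 85% of Northlake, so Leila controls Northlake.
No other company's threshold is met.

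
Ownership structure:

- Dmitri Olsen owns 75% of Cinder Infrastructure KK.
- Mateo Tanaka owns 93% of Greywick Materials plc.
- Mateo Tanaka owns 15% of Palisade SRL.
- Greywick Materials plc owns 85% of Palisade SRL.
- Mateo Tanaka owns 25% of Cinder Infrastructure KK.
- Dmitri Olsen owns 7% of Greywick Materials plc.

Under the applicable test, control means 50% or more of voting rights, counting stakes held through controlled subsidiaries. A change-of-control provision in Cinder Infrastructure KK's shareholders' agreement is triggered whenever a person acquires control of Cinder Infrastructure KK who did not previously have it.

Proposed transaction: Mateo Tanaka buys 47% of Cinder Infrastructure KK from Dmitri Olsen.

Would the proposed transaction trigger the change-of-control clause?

Yes

The purchase adds only to Mateo's holdings (Dmitri's stake shrinks), so Mateo is the only person who could newly come to control Cinder.
Mateo holds 93% of Greywick, so Mateo controls Greywick.
Mateo and Greywick together hold 15% + 85% = 100% of Palisade, so Mateo controls Palisade.
In Cinder, Mateo's side holds only 25%, not ≥ 50%.
So before the transaction, Mateo does not control Cinder.
After the purchase, Mateo's direct stake in Cinder rises to 25% + 47% = 72%, and Dmitri's stake falls to 28%.
Mateo holds 72% of Cinder, so Mateo controls Cinder.
Mateo did not control Cinder before and does after, so the clause is triggered.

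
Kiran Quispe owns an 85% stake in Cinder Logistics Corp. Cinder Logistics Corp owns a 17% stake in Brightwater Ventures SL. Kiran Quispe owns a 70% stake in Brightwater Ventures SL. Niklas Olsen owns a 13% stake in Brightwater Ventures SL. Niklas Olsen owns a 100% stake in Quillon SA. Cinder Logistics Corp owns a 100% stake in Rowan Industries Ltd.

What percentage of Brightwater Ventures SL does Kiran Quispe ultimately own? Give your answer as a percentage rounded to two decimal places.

Kiran reaches Brightwater along 2 paths.
Via Cinder: 85% × 17% = 14.45%.
Direct stake: 70% = 70%.
Total: 14.45% + 70% = 84.45%.

84.45%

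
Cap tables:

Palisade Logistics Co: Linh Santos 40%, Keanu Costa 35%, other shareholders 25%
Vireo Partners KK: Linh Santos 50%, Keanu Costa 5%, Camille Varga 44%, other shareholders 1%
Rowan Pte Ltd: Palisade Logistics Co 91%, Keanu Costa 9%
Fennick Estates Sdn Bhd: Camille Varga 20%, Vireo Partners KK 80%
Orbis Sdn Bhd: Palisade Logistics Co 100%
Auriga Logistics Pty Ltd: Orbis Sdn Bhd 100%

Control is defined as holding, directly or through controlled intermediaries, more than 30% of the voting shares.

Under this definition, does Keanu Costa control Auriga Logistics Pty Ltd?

Yes

Keanu holds 35% of Palisade, so Keanu controls Palisade.
Palisade holds 100% of Orbis, so Keanu controls Orbis.
Orbis holds 100% of Auriga, so Keanu controls Auriga.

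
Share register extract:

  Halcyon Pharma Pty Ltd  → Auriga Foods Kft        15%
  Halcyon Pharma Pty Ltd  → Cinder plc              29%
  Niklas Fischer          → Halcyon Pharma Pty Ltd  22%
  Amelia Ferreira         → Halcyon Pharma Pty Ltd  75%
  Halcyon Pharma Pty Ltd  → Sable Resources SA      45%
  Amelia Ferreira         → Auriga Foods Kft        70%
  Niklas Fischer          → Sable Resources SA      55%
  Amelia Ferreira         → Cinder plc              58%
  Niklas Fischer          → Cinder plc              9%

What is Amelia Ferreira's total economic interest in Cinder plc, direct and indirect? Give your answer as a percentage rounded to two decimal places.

Amelia reaches Cinder along 2 paths.
Via Halcyon: 75% × 29% = 21.75%.
Direct stake: 58% = 58%.
Total: 21.75% + 58% = 79.75%.

79.75%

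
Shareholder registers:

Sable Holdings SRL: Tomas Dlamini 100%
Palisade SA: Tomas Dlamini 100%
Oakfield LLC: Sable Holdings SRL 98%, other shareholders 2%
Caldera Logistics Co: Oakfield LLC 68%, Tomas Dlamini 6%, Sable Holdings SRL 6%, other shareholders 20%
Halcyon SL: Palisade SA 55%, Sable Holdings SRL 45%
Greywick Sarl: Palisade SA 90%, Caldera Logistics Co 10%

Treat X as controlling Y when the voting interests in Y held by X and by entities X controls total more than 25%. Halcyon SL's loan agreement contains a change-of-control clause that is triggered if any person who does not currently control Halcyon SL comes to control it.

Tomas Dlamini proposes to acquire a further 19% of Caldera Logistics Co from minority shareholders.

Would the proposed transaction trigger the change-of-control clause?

No

The purchase changes only Tomas's holdings, so Tomas is the only person who could newly come to control Halcyon.
Tomas holds 100% of Palisade, so Tomas controls Palisade.
Tomas holds 100% of Sable, so Tomas controls Sable.
Palisade and Sable together hold 55% + 45% = 100% of Halcyon, so Tomas controls Halcyon.
So Tomas already controls Halcyon before the transaction.
After the purchase, Tomas's direct stake in Caldera rises to 6% + 19% = 25%.
Tomas controlled Halcyon already, so this is not a new person acquiring control; every other person's position is unchanged or reduced.
No new person acquires control, so the clause is not triggered.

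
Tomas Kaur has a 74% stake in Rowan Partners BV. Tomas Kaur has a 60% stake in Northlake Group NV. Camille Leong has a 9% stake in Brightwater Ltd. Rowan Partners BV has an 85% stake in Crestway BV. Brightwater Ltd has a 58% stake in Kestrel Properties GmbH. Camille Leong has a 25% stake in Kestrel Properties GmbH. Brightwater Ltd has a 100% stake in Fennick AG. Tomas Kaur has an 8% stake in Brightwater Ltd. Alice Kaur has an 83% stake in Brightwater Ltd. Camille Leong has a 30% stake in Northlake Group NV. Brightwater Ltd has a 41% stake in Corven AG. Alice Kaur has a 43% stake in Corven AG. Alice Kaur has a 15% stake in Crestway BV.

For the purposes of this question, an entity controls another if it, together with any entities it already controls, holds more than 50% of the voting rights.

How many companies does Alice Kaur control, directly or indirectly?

Alice holds 83% of Brightwater, so Alice controls Brightwater.
Brightwater holds 100% of Fennick, so Alice controls Fennick.
Brightwater holds 58% of Kestrel, so Alice controls Kestrel.
Alice and Brightwater together hold 43% + 41% = 84% of Corven, so Alice controls Corven.
No other company's threshold is met.
Alice controls 4 companies.

4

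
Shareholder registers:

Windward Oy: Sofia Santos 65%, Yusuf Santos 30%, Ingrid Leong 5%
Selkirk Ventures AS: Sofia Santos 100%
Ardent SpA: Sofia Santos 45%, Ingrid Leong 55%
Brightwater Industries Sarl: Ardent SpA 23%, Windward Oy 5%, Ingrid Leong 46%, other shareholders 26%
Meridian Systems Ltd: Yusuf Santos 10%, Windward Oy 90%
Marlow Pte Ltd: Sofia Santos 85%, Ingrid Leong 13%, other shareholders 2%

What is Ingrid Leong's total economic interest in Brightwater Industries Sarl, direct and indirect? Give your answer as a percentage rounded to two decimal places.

Ingrid reaches Brightwater along 3 paths.
Via Ardent: 55% × 23% = 12.65%.
Via Windward: 5% × 5% = 0.25%.
Direct stake: 46% = 46%.
Total: 12.65% + 0.25% + 46% = 58.9%.
Rounded: 58.90%.

58.90%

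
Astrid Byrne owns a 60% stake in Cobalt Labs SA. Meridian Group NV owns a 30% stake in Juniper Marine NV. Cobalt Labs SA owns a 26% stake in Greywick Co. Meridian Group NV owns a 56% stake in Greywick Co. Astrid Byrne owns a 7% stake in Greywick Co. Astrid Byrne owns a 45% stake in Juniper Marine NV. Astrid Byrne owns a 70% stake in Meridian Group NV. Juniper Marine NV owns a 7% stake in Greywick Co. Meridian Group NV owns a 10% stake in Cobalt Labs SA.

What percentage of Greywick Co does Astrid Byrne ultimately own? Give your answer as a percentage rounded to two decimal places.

68.24%

Astrid reaches Greywick along 6 paths.
Via Cobalt: 60% × 26% = 15.6%.
Via Meridian → Cobalt: 70% × 10% × 26% = 1.82%.
Via Meridian → Juniper: 70% × 30% × 7% = 1.47%.
Via Juniper: 45% × 7% = 3.15%.
Via Meridian: 70% × 56% = 39.2%.
Direct stake: 7% = 7%.
Total: 15.6% + 1.82% + 1.47% + 3.15% + 39.2% + 7% = 68.24%.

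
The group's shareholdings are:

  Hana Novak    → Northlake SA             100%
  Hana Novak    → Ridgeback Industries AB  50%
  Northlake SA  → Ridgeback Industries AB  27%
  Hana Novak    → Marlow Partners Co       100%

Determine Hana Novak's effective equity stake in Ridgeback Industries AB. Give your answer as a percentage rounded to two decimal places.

77.00%

Hana reaches Ridgeback along 2 paths.
Via Northlake: 100% × 27% = 27%.
Direct stake: 50% = 50%.
Total: 27% + 50% = 77%.
Rounded: 77.00%.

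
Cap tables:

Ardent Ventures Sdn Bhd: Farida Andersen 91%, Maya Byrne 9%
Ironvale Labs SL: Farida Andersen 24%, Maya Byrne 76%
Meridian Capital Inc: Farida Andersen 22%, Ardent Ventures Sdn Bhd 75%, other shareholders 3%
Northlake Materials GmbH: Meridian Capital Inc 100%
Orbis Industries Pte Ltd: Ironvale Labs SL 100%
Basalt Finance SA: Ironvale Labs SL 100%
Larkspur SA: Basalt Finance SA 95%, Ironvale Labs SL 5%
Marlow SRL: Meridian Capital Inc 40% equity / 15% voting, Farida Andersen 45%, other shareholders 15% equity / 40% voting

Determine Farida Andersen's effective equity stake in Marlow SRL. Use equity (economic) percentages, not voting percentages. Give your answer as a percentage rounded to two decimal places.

Farida reaches Marlow along 3 paths.
Via Meridian: 22% × 40% = 8.8%.
Via Ardent → Meridian: 91% × 75% × 40% = 27.3%.
Direct stake: 45% = 45%.
Total: 8.8% + 27.3% + 45% = 81.1%.
Rounded: 81.10%.

81.10%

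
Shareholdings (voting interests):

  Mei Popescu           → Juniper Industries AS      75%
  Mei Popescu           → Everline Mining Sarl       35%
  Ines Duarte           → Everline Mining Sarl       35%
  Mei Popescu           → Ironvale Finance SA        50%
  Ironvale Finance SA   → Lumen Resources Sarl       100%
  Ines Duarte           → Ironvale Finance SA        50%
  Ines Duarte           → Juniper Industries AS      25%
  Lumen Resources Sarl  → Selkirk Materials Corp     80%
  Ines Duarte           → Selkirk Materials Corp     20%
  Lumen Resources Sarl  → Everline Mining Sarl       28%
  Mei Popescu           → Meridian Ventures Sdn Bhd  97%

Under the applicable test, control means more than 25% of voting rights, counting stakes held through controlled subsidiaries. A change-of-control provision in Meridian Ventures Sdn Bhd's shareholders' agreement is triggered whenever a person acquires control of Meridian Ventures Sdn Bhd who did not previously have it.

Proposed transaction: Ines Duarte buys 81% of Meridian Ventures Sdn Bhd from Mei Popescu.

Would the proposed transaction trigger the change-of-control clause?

The purchase adds only to Ines's holdings (Mei's stake shrinks), so Ines is the only person who could newly come to control Meridian.
Ines holds 50% of Ironvale, so Ines controls Ironvale.
Ironvale holds 100% of Lumen, so Ines controls Lumen.
Ines and Lumen together hold 35% + 28% = 63% of Everline, so Ines controls Everline.
Ines and Lumen together hold 20% + 80% = 100% of Selkirk, so Ines controls Selkirk.
Neither Ines nor any entity Ines controls holds any voting interest in Meridian.
So before the transaction, Ines does not control Meridian.
After the purchase, Ines holds 81% of Meridian directly, and Mei's stake falls to 16%.
Ines holds 81% of Meridian, so Ines controls Meridian.
Ines did not control Meridian before and does after, so the clause is triggered.

Yes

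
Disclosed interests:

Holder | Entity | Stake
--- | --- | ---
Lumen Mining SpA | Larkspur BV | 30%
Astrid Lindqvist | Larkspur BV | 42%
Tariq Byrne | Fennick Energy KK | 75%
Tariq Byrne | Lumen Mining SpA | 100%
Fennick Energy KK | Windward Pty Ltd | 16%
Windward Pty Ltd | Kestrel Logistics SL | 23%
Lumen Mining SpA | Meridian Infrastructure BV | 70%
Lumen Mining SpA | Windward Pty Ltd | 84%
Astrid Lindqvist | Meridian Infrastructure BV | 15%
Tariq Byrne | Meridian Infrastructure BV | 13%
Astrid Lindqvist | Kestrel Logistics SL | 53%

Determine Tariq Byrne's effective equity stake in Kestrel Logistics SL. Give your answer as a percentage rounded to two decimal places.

22.08%

Tariq reaches Kestrel along 2 paths.
Via Fennick → Windward: 75% × 16% × 23% = 2.76%.
Via Lumen → Windward: 100% × 84% × 23% = 19.32%.
Total: 2.76% + 19.32% = 22.08%.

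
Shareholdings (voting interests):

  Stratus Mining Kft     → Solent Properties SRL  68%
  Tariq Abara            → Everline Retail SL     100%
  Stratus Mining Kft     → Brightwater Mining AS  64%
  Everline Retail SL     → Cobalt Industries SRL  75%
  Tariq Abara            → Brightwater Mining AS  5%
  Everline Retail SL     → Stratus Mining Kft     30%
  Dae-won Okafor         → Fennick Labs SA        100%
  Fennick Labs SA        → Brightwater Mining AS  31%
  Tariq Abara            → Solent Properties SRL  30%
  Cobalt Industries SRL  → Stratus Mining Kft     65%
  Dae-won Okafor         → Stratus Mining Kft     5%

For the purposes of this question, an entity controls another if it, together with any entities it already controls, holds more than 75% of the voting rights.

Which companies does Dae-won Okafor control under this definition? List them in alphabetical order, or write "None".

Fennick Labs SA

Dae-won holds 100% of Fennick, so Dae-won controls Fennick.
No other company's threshold is met.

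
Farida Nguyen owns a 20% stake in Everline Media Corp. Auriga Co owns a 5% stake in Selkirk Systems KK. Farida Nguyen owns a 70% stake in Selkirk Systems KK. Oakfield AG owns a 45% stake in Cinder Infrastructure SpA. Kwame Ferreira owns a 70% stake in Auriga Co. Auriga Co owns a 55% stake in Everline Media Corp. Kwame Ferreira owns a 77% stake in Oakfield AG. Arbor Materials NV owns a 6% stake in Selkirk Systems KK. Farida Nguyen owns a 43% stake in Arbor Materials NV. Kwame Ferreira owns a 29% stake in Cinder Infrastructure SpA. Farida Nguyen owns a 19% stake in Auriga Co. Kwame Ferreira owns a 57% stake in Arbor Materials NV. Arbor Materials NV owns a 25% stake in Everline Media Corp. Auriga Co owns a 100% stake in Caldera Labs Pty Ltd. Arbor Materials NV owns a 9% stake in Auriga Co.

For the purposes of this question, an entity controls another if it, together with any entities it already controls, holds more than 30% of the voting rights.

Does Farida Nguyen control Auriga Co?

Farida holds 43% of Arbor, so Farida controls Arbor.
Arbor and Farida together hold 6% + 70% = 76% of Selkirk, so Farida controls Selkirk.
Farida and Arbor together hold 20% + 25% = 45% of Everline, so Farida controls Everline.
In Auriga, Farida's side holds only 19% + 9% = 28%, not > 30%.
So Farida does not control Auriga.

No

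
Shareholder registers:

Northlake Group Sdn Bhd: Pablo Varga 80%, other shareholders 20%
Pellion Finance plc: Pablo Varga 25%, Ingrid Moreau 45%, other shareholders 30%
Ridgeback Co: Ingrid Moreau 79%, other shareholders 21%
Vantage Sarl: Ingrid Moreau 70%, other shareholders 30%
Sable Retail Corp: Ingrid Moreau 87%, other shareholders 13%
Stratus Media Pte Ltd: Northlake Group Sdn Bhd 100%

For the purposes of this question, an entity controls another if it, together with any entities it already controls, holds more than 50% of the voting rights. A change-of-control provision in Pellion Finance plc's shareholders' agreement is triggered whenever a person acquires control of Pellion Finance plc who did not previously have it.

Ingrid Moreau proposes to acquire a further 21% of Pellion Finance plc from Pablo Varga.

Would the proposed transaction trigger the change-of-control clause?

Yes

The purchase adds only to Ingrid's holdings (Pablo's stake shrinks), so Ingrid is the only person who could newly come to control Pellion.
Ingrid holds 79% of Ridgeback, so Ingrid controls Ridgeback.
Ingrid holds 70% of Vantage, so Ingrid controls Vantage.
Ingrid holds 87% of Sable, so Ingrid controls Sable.
In Pellion, Ingrid's side holds only 45%, not > 50%.
So before the transaction, Ingrid does not control Pellion.
After the purchase, Ingrid's direct stake in Pellion rises to 45% + 21% = 66%, and Pablo's stake falls to 4%.
Ingrid holds 66% of Pellion, so Ingrid controls Pellion.
Ingrid did not control Pellion before and does after, so the clause is triggered.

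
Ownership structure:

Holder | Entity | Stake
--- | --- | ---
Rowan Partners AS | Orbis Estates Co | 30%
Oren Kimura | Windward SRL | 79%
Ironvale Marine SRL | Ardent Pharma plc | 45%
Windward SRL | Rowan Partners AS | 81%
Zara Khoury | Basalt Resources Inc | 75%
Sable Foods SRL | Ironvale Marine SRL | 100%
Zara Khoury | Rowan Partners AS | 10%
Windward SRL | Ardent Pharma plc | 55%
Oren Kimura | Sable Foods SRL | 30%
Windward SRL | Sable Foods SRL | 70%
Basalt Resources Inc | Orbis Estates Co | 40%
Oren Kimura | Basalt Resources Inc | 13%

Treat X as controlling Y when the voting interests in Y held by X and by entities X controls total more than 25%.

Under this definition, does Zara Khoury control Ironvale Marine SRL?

Zara holds 75% of Basalt, so Zara controls Basalt.
Basalt holds 40% of Orbis, so Zara controls Orbis.
Neither Zara nor any entity Zara controls holds any voting interest in Ironvale.
So Zara does not control Ironvale.

No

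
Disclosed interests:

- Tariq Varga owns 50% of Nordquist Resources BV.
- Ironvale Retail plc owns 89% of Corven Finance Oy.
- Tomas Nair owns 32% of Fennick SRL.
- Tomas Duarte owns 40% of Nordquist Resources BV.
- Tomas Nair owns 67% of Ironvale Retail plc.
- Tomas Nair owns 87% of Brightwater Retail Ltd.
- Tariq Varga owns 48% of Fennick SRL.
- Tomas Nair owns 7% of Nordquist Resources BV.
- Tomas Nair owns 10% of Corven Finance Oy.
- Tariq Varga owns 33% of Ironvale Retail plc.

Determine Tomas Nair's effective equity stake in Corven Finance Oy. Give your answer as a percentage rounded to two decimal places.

69.63%

Tomas Nair reaches Corven along 2 paths.
Via Ironvale: 67% × 89% = 59.63%.
Direct stake: 10% = 10%.
Total: 59.63% + 10% = 69.63%.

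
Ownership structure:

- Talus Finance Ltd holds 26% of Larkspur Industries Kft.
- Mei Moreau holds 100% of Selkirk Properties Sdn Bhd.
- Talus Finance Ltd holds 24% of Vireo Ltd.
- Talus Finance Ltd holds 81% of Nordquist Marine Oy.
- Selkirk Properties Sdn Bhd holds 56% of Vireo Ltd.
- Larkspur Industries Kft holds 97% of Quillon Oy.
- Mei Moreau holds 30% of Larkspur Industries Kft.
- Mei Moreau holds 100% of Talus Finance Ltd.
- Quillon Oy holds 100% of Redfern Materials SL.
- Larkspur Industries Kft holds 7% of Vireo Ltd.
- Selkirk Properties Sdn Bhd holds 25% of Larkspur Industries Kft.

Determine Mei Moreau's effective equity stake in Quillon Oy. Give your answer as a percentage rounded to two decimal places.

Mei reaches Quillon along 3 paths.
Via Talus → Larkspur: 100% × 26% × 97% = 25.22%.
Via Larkspur: 30% × 97% = 29.1%.
Via Selkirk → Larkspur: 100% × 25% × 97% = 24.25%.
Total: 25.22% + 29.1% + 24.25% = 78.57%.

78.57%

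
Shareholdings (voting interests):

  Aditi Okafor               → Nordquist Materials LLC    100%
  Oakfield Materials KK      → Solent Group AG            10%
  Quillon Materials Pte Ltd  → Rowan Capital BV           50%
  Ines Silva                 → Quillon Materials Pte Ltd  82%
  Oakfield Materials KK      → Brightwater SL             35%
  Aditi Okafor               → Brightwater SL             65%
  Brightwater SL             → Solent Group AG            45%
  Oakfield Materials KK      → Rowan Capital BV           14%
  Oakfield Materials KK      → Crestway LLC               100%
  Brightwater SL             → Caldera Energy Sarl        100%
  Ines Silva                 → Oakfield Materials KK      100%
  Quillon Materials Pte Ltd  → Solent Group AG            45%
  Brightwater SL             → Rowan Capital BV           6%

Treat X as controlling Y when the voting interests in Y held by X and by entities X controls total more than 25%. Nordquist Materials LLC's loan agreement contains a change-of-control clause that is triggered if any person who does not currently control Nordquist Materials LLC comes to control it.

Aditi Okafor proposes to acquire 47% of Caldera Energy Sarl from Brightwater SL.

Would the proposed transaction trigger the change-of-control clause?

The purchase adds only to Aditi's holdings (Brightwater's stake shrinks), so Aditi is the only person who could newly come to control Nordquist.
Aditi holds 100% of Nordquist, so Aditi controls Nordquist.
So Aditi already controls Nordquist before the transaction.
After the purchase, Aditi holds 47% of Caldera directly, and Brightwater's stake falls to 53%.
Aditi controlled Nordquist already, so this is not a new person acquiring control; every other person's position is unchanged or reduced.
No new person acquires control, so the clause is not triggered.

No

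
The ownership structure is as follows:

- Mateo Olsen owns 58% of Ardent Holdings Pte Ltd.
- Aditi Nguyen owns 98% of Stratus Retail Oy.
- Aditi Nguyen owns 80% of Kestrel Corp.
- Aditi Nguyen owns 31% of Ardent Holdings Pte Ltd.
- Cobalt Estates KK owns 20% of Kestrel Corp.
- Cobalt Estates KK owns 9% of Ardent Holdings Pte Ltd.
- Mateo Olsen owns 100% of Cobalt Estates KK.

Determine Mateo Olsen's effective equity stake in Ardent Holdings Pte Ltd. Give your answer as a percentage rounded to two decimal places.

67.00%

Mateo reaches Ardent along 2 paths.
Direct stake: 58% = 58%.
Via Cobalt: 100% × 9% = 9%.
Total: 58% + 9% = 67%.
Rounded: 67.00%.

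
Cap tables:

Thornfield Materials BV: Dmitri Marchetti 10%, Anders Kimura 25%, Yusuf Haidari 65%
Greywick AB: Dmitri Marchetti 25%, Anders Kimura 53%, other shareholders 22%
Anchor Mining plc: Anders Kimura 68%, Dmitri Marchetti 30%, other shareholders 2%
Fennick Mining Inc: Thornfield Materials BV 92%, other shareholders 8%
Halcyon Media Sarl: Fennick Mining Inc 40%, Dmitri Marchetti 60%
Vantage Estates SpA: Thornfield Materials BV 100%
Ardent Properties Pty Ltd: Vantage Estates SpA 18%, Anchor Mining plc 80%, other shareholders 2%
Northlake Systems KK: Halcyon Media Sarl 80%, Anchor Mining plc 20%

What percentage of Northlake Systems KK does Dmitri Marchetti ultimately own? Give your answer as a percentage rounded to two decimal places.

56.94%

Dmitri reaches Northlake along 3 paths.
Via Thornfield → Fennick → Halcyon: 10% × 92% × 40% × 80% = 2.944%.
Via Halcyon: 60% × 80% = 48%.
Via Anchor: 30% × 20% = 6%.
Total: 2.944% + 48% + 6% = 56.944%.
Rounded: 56.94%.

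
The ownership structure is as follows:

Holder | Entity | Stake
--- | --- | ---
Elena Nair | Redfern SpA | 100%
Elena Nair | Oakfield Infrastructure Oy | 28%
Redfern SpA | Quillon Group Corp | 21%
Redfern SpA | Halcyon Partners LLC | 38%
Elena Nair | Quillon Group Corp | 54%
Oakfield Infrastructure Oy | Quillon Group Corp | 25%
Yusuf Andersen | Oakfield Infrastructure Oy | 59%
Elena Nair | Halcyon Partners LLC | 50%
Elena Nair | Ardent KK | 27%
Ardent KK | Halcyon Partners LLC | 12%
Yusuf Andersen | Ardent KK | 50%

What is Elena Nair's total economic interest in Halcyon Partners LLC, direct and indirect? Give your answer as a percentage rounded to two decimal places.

91.24%

Elena reaches Halcyon along 3 paths.
Via Ardent: 27% × 12% = 3.24%.
Via Redfern: 100% × 38% = 38%.
Direct stake: 50% = 50%.
Total: 3.24% + 38% + 50% = 91.24%.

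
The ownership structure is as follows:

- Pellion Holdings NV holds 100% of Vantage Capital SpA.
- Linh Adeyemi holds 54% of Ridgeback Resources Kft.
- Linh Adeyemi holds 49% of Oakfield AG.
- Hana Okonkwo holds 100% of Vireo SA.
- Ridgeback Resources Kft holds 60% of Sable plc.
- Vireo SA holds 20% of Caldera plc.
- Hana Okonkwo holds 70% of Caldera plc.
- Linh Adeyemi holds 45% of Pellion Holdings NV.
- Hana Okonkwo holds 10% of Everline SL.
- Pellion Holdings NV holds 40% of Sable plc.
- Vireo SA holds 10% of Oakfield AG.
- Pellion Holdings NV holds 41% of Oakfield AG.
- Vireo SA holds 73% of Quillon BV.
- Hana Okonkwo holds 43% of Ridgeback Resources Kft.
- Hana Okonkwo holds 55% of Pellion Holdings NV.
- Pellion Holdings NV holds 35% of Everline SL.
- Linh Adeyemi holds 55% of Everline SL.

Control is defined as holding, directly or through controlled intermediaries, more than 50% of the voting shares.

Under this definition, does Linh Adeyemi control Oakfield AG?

No

Linh holds 54% of Ridgeback, so Linh controls Ridgeback.
Linh holds 55% of Everline, so Linh controls Everline.
Ridgeback holds 60% of Sable, so Linh controls Sable.
In Oakfield, Linh's side holds only 49%, not > 50%.
So Linh does not control Oakfield.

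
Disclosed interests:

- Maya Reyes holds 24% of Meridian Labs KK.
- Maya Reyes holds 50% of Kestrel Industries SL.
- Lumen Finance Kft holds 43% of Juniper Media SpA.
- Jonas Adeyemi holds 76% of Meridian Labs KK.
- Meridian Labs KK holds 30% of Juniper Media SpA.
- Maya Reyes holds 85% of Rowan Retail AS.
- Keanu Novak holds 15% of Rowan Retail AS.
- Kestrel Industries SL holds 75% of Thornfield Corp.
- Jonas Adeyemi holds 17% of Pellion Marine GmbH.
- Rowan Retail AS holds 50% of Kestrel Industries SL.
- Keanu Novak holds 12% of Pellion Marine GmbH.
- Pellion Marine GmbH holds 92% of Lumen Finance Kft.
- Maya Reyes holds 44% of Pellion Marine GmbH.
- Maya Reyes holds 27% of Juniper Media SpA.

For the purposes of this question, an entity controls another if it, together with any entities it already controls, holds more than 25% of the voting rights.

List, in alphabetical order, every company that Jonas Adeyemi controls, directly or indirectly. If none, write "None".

Juniper Media SpA, Meridian Labs KK

Jonas holds 76% of Meridian, so Jonas controls Meridian.
Meridian holds 30% of Juniper, so Jonas controls Juniper.
No other company's threshold is met.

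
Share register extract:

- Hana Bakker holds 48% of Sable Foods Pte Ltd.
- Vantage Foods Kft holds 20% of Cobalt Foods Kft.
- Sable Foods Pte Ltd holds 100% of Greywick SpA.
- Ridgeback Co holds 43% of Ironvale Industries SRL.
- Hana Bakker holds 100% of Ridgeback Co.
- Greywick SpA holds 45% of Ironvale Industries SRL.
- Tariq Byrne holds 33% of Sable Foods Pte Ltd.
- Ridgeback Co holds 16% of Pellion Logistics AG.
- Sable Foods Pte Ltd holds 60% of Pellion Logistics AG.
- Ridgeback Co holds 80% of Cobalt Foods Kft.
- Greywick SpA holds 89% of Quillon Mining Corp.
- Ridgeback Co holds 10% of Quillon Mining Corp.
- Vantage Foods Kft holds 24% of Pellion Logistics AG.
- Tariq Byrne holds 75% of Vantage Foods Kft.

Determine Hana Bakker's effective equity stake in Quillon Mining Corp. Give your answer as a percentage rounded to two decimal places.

Hana reaches Quillon along 2 paths.
Via Sable → Greywick: 48% × 100% × 89% = 42.72%.
Via Ridgeback: 100% × 10% = 10%.
Total: 42.72% + 10% = 52.72%.

52.72%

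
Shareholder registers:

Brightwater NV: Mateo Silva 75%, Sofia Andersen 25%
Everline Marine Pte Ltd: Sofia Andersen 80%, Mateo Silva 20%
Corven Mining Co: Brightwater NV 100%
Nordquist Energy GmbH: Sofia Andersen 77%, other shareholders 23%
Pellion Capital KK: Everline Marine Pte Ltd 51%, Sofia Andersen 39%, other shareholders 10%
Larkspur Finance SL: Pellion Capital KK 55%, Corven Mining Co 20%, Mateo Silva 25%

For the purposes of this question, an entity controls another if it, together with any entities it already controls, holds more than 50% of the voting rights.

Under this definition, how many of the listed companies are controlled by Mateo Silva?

2

Mateo holds 75% of Brightwater, so Mateo controls Brightwater.
Brightwater holds 100% of Corven, so Mateo controls Corven.
No other company's threshold is met.
Mateo controls 2 companies.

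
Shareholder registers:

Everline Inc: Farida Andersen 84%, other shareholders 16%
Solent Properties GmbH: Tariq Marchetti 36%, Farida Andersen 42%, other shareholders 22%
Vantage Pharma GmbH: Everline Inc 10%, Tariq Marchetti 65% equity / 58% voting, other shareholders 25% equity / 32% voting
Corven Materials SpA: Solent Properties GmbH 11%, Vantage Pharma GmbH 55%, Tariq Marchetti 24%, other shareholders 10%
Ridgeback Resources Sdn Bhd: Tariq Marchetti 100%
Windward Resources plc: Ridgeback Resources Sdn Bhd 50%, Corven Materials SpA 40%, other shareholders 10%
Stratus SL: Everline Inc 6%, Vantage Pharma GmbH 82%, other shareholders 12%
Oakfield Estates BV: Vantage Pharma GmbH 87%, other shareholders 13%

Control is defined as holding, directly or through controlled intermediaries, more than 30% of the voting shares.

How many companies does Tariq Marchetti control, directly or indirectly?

Tariq holds 36% of Solent, so Tariq controls Solent.
Tariq holds 58% of Vantage, so Tariq controls Vantage.
Solent and Vantage and Tariq together hold 11% + 55% + 24% = 90% of Corven, so Tariq controls Corven.
Tariq holds 100% of Ridgeback, so Tariq controls Ridgeback.
Ridgeback and Corven together hold 50% + 40% = 90% of Windward, so Tariq controls Windward.
Vantage holds 82% of Stratus, so Tariq controls Stratus.
Vantage holds 87% of Oakfield, so Tariq controls Oakfield.
No other company's threshold is met.
Tariq controls 7 companies.

7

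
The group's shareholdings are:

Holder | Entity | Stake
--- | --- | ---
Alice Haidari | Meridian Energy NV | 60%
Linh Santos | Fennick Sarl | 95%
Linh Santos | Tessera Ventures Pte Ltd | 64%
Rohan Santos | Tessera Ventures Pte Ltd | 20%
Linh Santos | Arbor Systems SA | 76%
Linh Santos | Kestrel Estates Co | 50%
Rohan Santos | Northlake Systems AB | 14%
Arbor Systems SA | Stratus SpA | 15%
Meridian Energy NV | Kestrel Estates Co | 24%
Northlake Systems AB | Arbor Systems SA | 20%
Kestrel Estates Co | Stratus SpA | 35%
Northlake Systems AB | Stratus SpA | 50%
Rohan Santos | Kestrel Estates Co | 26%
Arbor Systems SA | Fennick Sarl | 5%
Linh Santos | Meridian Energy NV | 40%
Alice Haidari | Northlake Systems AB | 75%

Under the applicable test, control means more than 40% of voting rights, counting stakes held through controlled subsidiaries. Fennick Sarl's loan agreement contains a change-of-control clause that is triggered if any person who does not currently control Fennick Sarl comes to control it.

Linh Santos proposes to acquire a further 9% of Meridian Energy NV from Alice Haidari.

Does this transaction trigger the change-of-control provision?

The purchase adds only to Linh's holdings (Alice's stake shrinks), so Linh is the only person who could newly come to control Fennick.
Linh holds 76% of Arbor, so Linh controls Arbor.
Arbor and Linh together hold 5% + 95% = 100% of Fennick, so Linh controls Fennick.
So Linh already controls Fennick before the transaction.
After the purchase, Linh's direct stake in Meridian rises to 40% + 9% = 49%, and Alice's stake falls to 51%.
Linh controlled Fennick already, so this is not a new person acquiring control; every other person's position is unchanged or reduced.
No new person acquires control, so the clause is not triggered.

No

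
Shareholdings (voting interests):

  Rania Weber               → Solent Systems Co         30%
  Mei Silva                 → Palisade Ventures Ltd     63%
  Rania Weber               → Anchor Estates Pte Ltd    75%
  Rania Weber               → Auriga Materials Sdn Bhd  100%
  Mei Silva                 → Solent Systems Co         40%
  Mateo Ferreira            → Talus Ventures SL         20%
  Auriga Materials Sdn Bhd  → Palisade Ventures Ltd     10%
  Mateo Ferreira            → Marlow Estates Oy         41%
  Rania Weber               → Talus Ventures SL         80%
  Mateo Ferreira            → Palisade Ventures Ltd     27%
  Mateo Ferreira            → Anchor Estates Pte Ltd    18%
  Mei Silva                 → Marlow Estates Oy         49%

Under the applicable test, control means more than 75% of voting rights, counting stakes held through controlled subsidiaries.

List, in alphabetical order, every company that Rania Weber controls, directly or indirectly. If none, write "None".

Auriga Materials Sdn Bhd, Talus Ventures SL

Rania holds 100% of Auriga, so Rania controls Auriga.
Rania holds 80% of Talus, so Rania controls Talus.
No other company's threshold is met.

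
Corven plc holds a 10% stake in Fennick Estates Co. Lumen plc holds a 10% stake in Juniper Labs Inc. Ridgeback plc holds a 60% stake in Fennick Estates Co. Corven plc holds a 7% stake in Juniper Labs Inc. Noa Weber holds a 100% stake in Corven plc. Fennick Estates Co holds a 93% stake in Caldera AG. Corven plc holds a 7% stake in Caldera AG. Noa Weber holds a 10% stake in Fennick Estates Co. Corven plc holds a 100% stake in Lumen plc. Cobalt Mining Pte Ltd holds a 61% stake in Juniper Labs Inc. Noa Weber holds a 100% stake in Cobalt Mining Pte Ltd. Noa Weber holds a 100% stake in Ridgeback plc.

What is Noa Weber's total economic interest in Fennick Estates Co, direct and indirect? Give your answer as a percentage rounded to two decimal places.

80.00%

Noa reaches Fennick along 3 paths.
Via Corven: 100% × 10% = 10%.
Via Ridgeback: 100% × 60% = 60%.
Direct stake: 10% = 10%.
Total: 10% + 60% + 10% = 80%.
Rounded: 80.00%.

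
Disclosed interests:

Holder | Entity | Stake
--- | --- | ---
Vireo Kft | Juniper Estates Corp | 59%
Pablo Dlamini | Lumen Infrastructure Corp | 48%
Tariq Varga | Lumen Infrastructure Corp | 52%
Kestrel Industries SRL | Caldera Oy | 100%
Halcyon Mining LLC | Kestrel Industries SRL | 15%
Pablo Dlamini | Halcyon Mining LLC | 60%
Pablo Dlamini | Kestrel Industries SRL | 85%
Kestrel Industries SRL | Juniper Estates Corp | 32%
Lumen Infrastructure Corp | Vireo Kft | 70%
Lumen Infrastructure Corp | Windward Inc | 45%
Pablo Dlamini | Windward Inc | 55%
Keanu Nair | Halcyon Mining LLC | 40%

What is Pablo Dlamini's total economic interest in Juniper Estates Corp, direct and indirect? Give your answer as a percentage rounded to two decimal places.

Pablo reaches Juniper along 3 paths.
Via Halcyon → Kestrel: 60% × 15% × 32% = 2.88%.
Via Kestrel: 85% × 32% = 27.2%.
Via Lumen → Vireo: 48% × 70% × 59% = 19.824%.
Total: 2.88% + 27.2% + 19.824% = 49.904%.
Rounded: 49.90%.

49.90%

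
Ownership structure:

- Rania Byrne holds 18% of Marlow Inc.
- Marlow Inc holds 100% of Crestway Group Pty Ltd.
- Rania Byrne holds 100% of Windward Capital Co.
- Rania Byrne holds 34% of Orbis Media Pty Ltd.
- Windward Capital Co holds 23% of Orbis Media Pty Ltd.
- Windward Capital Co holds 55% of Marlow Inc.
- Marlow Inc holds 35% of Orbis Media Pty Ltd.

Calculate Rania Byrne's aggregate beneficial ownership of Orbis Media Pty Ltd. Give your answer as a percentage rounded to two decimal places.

82.55%

Rania reaches Orbis along 4 paths.
Via Windward → Marlow: 100% × 55% × 35% = 19.25%.
Via Marlow: 18% × 35% = 6.3%.
Direct stake: 34% = 34%.
Via Windward: 100% × 23% = 23%.
Total: 19.25% + 6.3% + 34% + 23% = 82.55%.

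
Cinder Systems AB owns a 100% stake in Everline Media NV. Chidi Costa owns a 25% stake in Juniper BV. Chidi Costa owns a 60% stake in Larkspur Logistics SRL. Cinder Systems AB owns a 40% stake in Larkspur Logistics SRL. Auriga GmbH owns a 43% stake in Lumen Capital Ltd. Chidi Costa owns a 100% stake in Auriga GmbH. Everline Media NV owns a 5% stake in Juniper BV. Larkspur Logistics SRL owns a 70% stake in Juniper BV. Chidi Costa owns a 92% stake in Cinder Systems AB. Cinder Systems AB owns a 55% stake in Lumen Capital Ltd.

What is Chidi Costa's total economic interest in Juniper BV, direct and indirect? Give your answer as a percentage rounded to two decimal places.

97.36%

Chidi reaches Juniper along 4 paths.
Direct stake: 25% = 25%.
Via Cinder → Everline: 92% × 100% × 5% = 4.6%.
Via Cinder → Larkspur: 92% × 40% × 70% = 25.76%.
Via Larkspur: 60% × 70% = 42%.
Total: 25% + 4.6% + 25.76% + 42% = 97.36%.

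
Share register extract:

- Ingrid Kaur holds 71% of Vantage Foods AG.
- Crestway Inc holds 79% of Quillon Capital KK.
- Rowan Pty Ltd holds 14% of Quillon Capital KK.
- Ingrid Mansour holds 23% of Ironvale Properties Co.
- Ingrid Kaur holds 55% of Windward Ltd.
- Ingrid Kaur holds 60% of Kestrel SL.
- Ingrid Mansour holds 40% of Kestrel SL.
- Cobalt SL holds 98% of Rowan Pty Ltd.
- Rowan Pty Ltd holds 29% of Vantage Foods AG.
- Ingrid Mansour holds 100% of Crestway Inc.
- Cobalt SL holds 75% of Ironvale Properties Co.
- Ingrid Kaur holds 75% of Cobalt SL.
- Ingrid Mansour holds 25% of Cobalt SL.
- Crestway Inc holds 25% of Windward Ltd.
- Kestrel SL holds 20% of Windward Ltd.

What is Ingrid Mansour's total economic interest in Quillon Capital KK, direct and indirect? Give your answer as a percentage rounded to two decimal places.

Ingrid Mansour reaches Quillon along 2 paths.
Via Crestway: 100% × 79% = 79%.
Via Cobalt → Rowan: 25% × 98% × 14% = 3.43%.
Total: 79% + 3.43% = 82.43%.

82.43%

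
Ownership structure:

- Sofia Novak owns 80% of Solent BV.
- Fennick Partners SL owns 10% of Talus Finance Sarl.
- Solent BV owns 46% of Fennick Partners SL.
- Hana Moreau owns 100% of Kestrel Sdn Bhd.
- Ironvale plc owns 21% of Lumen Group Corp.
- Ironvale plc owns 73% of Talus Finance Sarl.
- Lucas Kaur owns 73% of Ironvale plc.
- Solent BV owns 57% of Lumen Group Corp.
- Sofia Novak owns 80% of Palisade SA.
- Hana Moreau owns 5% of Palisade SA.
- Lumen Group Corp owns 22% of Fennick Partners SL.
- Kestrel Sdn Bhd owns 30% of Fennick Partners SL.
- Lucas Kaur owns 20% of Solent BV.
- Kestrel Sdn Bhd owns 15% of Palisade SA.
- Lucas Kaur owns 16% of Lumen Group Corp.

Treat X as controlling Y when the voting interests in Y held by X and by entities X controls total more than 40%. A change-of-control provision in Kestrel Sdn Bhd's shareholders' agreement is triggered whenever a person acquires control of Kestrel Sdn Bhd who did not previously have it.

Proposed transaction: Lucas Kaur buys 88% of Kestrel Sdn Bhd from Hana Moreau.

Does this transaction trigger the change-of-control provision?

The purchase adds only to Lucas's holdings (Hana's stake shrinks), so Lucas is the only person who could newly come to control Kestrel.
Lucas holds 73% of Ironvale, so Lucas controls Ironvale.
Ironvale holds 73% of Talus, so Lucas controls Talus.
Neither Lucas nor any entity Lucas controls holds any voting interest in Kestrel.
So before the transaction, Lucas does not control Kestrel.
After the purchase, Lucas holds 88% of Kestrel directly, and Hana's stake falls to 12%.
Lucas holds 88% of Kestrel, so Lucas controls Kestrel.
Lucas did not control Kestrel before and does after, so the clause is triggered.

Yes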